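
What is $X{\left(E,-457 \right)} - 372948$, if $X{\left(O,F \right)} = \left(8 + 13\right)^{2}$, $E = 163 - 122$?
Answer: $-372507$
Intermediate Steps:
$E = 41$ ($E = 163 - 122 = 41$)
$X{\left(O,F \right)} = 441$ ($X{\left(O,F \right)} = 21^{2} = 441$)
$X{\left(E,-457 \right)} - 372948 = 441 - 372948 = -372507$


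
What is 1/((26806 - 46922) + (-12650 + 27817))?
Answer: -1/4949 ≈ -0.00020206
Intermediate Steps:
1/((26806 - 46922) + (-12650 + 27817)) = 1/(-20116 + 15167) = 1/(-4949) = -1/4949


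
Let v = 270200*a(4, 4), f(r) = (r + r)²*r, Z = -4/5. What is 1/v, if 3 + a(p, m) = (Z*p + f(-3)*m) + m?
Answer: -1/117320840 ≈ -8.5236e-9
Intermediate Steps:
Z = -⅘ (Z = -4*⅕ = -⅘ ≈ -0.80000)
f(r) = 4*r³ (f(r) = (2*r)²*r = (4*r²)*r = 4*r³)
a(p, m) = -3 - 107*m - 4*p/5 (a(p, m) = -3 + ((-4*p/5 + (4*(-3)³)*m) + m) = -3 + ((-4*p/5 + (4*(-27))*m) + m) = -3 + ((-4*p/5 - 108*m) + m) = -3 + ((-108*m - 4*p/5) + m) = -3 + (-107*m - 4*p/5) = -3 - 107*m - 4*p/5)
v = -117320840 (v = 270200*(-3 - 107*4 - ⅘*4) = 270200*(-3 - 428 - 16/5) = 270200*(-2171/5) = -117320840)
1/v = 1/(-117320840) = -1/117320840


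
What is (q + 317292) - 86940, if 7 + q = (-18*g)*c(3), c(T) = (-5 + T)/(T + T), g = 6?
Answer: 230381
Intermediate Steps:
c(T) = (-5 + T)/(2*T) (c(T) = (-5 + T)/((2*T)) = (-5 + T)*(1/(2*T)) = (-5 + T)/(2*T))
q = 29 (q = -7 + (-18*6)*((½)*(-5 + 3)/3) = -7 - 54*(-2)/3 = -7 - 108*(-⅓) = -7 + 36 = 29)
(q + 317292) - 86940 = (29 + 317292) - 86940 = 317321 - 86940 = 230381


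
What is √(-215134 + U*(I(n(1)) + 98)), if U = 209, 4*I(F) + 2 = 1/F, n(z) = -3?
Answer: I*√7011861/6 ≈ 441.33*I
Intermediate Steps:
I(F) = -½ + 1/(4*F)
√(-215134 + U*(I(n(1)) + 98)) = √(-215134 + 209*((¼)*(1 - 2*(-3))/(-3) + 98)) = √(-215134 + 209*((¼)*(-⅓)*(1 + 6) + 98)) = √(-215134 + 209*((¼)*(-⅓)*7 + 98)) = √(-215134 + 209*(-7/12 + 98)) = √(-215134 + 209*(1169/12)) = √(-215134 + 244321/12) = √(-2337287/12) = I*√7011861/6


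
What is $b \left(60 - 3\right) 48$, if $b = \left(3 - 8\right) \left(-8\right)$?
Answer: $109440$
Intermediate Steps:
$b = 40$ ($b = \left(-5\right) \left(-8\right) = 40$)
$b \left(60 - 3\right) 48 = 40 \left(60 - 3\right) 48 = 40 \cdot 57 \cdot 48 = 40 \cdot 2736 = 109440$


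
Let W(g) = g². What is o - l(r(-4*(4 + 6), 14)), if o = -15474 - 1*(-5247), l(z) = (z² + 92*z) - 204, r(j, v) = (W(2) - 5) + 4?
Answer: -10308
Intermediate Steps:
r(j, v) = 3 (r(j, v) = (2² - 5) + 4 = (4 - 5) + 4 = -1 + 4 = 3)
l(z) = -204 + z² + 92*z
o = -10227 (o = -15474 + 5247 = -10227)
o - l(r(-4*(4 + 6), 14)) = -10227 - (-204 + 3² + 92*3) = -10227 - (-204 + 9 + 276) = -10227 - 1*81 = -10227 - 81 = -10308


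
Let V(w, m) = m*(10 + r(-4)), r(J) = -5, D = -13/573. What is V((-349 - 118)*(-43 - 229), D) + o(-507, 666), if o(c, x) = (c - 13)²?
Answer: 154939135/573 ≈ 2.7040e+5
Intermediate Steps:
D = -13/573 (D = -13*1/573 = -13/573 ≈ -0.022688)
o(c, x) = (-13 + c)²
V(w, m) = 5*m (V(w, m) = m*(10 - 5) = m*5 = 5*m)
V((-349 - 118)*(-43 - 229), D) + o(-507, 666) = 5*(-13/573) + (-13 - 507)² = -65/573 + (-520)² = -65/573 + 270400 = 154939135/573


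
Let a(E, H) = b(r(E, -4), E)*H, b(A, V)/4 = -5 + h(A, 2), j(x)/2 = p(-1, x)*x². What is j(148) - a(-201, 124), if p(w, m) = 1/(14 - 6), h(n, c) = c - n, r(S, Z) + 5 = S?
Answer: -95212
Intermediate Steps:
r(S, Z) = -5 + S
p(w, m) = ⅛ (p(w, m) = 1/8 = ⅛)
j(x) = x²/4 (j(x) = 2*(x²/8) = x²/4)
b(A, V) = -12 - 4*A (b(A, V) = 4*(-5 + (2 - A)) = 4*(-3 - A) = -12 - 4*A)
a(E, H) = H*(8 - 4*E) (a(E, H) = (-12 - 4*(-5 + E))*H = (-12 + (20 - 4*E))*H = (8 - 4*E)*H = H*(8 - 4*E))
j(148) - a(-201, 124) = (¼)*148² - 4*124*(2 - 1*(-201)) = (¼)*21904 - 4*124*(2 + 201) = 5476 - 4*124*203 = 5476 - 1*100688 = 5476 - 100688 = -95212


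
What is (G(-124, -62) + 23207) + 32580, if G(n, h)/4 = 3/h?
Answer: 1729391/31 ≈ 55787.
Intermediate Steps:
G(n, h) = 12/h (G(n, h) = 4*(3/h) = 12/h)
(G(-124, -62) + 23207) + 32580 = (12/(-62) + 23207) + 32580 = (12*(-1/62) + 23207) + 32580 = (-6/31 + 23207) + 32580 = 719411/31 + 32580 = 1729391/31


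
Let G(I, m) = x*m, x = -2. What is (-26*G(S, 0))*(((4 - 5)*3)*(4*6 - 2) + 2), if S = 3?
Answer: 0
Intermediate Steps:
G(I, m) = -2*m
(-26*G(S, 0))*(((4 - 5)*3)*(4*6 - 2) + 2) = (-(-52)*0)*(((4 - 5)*3)*(4*6 - 2) + 2) = (-26*0)*((-1*3)*(24 - 2) + 2) = 0*(-3*22 + 2) = 0*(-66 + 2) = 0*(-64) = 0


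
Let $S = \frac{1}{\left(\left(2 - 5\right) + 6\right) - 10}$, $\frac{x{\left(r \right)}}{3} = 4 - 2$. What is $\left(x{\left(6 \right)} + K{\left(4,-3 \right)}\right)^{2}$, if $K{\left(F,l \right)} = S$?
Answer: $\frac{1681}{49} \approx 34.306$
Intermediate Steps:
$x{\left(r \right)} = 6$ ($x{\left(r \right)} = 3 \left(4 - 2\right) = 3 \cdot 2 = 6$)
$S = - \frac{1}{7}$ ($S = \frac{1}{\left(-3 + 6\right) - 10} = \frac{1}{3 - 10} = \frac{1}{-7} = - \frac{1}{7} \approx -0.14286$)
$K{\left(F,l \right)} = - \frac{1}{7}$
$\left(x{\left(6 \right)} + K{\left(4,-3 \right)}\right)^{2} = \left(6 - \frac{1}{7}\right)^{2} = \left(\frac{41}{7}\right)^{2} = \frac{1681}{49}$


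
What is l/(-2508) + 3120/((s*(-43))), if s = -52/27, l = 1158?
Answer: 668861/17974 ≈ 37.213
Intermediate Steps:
s = -52/27 (s = -52*1/27 = -52/27 ≈ -1.9259)
l/(-2508) + 3120/((s*(-43))) = 1158/(-2508) + 3120/((-52/27*(-43))) = 1158*(-1/2508) + 3120/(2236/27) = -193/418 + 3120*(27/2236) = -193/418 + 1620/43 = 668861/17974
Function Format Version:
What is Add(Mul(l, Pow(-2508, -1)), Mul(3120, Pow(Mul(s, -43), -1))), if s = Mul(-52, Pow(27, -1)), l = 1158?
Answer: Rational(668861, 17974) ≈ 37.213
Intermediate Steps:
s = Rational(-52, 27) (s = Mul(-52, Rational(1, 27)) = Rational(-52, 27) ≈ -1.9259)
Add(Mul(l, Pow(-2508, -1)), Mul(3120, Pow(Mul(s, -43), -1))) = Add(Mul(1158, Pow(-2508, -1)), Mul(3120, Pow(Mul(Rational(-52, 27), -43), -1))) = Add(Mul(1158, Rational(-1, 2508)), Mul(3120, Pow(Rational(2236, 27), -1))) = Add(Rational(-193, 418), Mul(3120, Rational(27, 2236))) = Add(Rational(-193, 418), Rational(1620, 43)) = Rational(668861, 17974)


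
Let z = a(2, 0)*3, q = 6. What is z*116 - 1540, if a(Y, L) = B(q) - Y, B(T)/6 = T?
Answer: 10292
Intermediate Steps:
B(T) = 6*T
a(Y, L) = 36 - Y (a(Y, L) = 6*6 - Y = 36 - Y)
z = 102 (z = (36 - 1*2)*3 = (36 - 2)*3 = 34*3 = 102)
z*116 - 1540 = 102*116 - 1540 = 11832 - 1540 = 10292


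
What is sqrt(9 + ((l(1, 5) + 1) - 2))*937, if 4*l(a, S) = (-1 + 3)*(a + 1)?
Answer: 2811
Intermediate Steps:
l(a, S) = 1/2 + a/2 (l(a, S) = ((-1 + 3)*(a + 1))/4 = (2*(1 + a))/4 = (2 + 2*a)/4 = 1/2 + a/2)
sqrt(9 + ((l(1, 5) + 1) - 2))*937 = sqrt(9 + (((1/2 + (1/2)*1) + 1) - 2))*937 = sqrt(9 + (((1/2 + 1/2) + 1) - 2))*937 = sqrt(9 + ((1 + 1) - 2))*937 = sqrt(9 + (2 - 2))*937 = sqrt(9 + 0)*937 = sqrt(9)*937 = 3*937 = 2811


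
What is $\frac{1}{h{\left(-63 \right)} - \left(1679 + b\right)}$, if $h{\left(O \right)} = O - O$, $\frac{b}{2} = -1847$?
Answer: $\frac{1}{2015} \approx 0.00049628$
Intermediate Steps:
$b = -3694$ ($b = 2 \left(-1847\right) = -3694$)
$h{\left(O \right)} = 0$
$\frac{1}{h{\left(-63 \right)} - \left(1679 + b\right)} = \frac{1}{0 - \left(1679 - 3694\right)} = \frac{1}{0 - -2015} = \frac{1}{0 + 2015} = \frac{1}{2015}$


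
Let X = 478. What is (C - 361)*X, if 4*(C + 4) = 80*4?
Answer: -136230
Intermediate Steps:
C = 76 (C = -4 + (80*4)/4 = -4 + (¼)*320 = -4 + 80 = 76)
(C - 361)*X = (76 - 361)*478 = -285*478 = -136230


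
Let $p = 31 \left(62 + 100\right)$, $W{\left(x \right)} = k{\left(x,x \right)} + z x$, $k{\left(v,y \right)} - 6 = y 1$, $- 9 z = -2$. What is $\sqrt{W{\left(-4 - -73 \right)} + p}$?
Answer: $\frac{7 \sqrt{939}}{3} \approx 71.501$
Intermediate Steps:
$z = \frac{2}{9}$ ($z = \left(- \frac{1}{9}\right) \left(-2\right) = \frac{2}{9} \approx 0.22222$)
$k{\left(v,y \right)} = 6 + y$ ($k{\left(v,y \right)} = 6 + y 1 = 6 + y$)
$W{\left(x \right)} = 6 + \frac{11 x}{9}$ ($W{\left(x \right)} = \left(6 + x\right) + \frac{2 x}{9} = 6 + \frac{11 x}{9}$)
$p = 5022$ ($p = 31 \cdot 162 = 5022$)
$\sqrt{W{\left(-4 - -73 \right)} + p} = \sqrt{\left(6 + \frac{11 \left(-4 - -73\right)}{9}\right) + 5022} = \sqrt{\left(6 + \frac{11 \left(-4 + 73\right)}{9}\right) + 5022} = \sqrt{\left(6 + \frac{11}{9} \cdot 69\right) + 5022} = \sqrt{\left(6 + \frac{253}{3}\right) + 5022} = \sqrt{\frac{271}{3} + 5022} = \sqrt{\frac{15337}{3}} = \frac{7 \sqrt{939}}{3}$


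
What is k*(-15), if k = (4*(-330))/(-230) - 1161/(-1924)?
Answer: -4210065/44252 ≈ -95.138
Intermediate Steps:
k = 280671/44252 (k = -1320*(-1/230) - 1161*(-1/1924) = 132/23 + 1161/1924 = 280671/44252 ≈ 6.3426)
k*(-15) = (280671/44252)*(-15) = -4210065/44252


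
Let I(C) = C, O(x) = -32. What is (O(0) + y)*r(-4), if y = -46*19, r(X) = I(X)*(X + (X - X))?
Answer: -14496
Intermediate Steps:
r(X) = X**2 (r(X) = X*(X + (X - X)) = X*(X + 0) = X*X = X**2)
y = -874
(O(0) + y)*r(-4) = (-32 - 874)*(-4)**2 = -906*16 = -14496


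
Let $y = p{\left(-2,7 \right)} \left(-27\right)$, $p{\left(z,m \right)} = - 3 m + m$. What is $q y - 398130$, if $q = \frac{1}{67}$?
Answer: $- \frac{26674332}{67} \approx -3.9812 \cdot 10^{5}$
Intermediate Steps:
$p{\left(z,m \right)} = - 2 m$
$q = \frac{1}{67} \approx 0.014925$
$y = 378$ ($y = \left(-2\right) 7 \left(-27\right) = \left(-14\right) \left(-27\right) = 378$)
$q y - 398130 = \frac{1}{67} \cdot 378 - 398130 = \frac{378}{67} - 398130 = - \frac{26674332}{67}$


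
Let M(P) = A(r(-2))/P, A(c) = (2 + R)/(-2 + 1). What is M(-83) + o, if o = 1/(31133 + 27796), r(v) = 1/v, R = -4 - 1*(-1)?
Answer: -58846/4891107 ≈ -0.012031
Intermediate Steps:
R = -3 (R = -4 + 1 = -3)
A(c) = 1 (A(c) = (2 - 3)/(-2 + 1) = -1/(-1) = -1*(-1) = 1)
M(P) = 1/P
o = 1/58929 ≈ 1.6970e-5
M(-83) + o = 1/(-83) + 1/58929 = -1/83 + 1/58929 = -58846/4891107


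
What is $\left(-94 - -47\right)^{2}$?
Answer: $2209$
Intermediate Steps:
$\left(-94 - -47\right)^{2} = \left(-94 + 47\right)^{2} = \left(-47\right)^{2} = 2209$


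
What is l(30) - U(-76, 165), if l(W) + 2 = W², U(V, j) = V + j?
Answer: 809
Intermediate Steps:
l(W) = -2 + W²
l(30) - U(-76, 165) = (-2 + 30²) - (-76 + 165) = (-2 + 900) - 1*89 = 898 - 89 = 809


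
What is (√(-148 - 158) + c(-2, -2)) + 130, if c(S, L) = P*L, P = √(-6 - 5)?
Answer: 130 - 2*I*√11 + 3*I*√34 ≈ 130.0 + 10.86*I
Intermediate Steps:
P = I*√11 (P = √(-11) = I*√11 ≈ 3.3166*I)
c(S, L) = I*L*√11 (c(S, L) = (I*√11)*L = I*L*√11)
(√(-148 - 158) + c(-2, -2)) + 130 = (√(-148 - 158) + I*(-2)*√11) + 130 = (√(-306) - 2*I*√11) + 130 = (3*I*√34 - 2*I*√11) + 130 = (-2*I*√11 + 3*I*√34) + 130 = 130 - 2*I*√11 + 3*I*√34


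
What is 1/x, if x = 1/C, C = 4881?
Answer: 4881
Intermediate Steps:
x = 1/4881 ≈ 0.00020488
1/x = 1/(1/4881) = 4881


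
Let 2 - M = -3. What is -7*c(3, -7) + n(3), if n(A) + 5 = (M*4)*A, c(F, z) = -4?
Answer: 83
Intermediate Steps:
M = 5 (M = 2 - 1*(-3) = 2 + 3 = 5)
n(A) = -5 + 20*A (n(A) = -5 + (5*4)*A = -5 + 20*A)
-7*c(3, -7) + n(3) = -7*(-4) + (-5 + 20*3) = 28 + (-5 + 60) = 28 + 55 = 83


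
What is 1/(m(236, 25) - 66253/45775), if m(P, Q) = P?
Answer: 45775/10736647 ≈ 0.0042634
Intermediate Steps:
1/(m(236, 25) - 66253/45775) = 1/(236 - 66253/45775) = 1/(10736647/45775) = 45775/10736647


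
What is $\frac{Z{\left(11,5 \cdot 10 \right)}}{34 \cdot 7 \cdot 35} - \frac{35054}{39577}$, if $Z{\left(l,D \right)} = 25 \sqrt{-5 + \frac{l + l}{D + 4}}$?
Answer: $- \frac{35054}{39577} + \frac{5 i \sqrt{93}}{7497} \approx -0.88572 + 0.0064317 i$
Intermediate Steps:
$Z{\left(l,D \right)} = 25 \sqrt{-5 + \frac{2 l}{4 + D}}$
$\frac{Z{\left(11,5 \cdot 10 \right)}}{34 \cdot 7 \cdot 35} - \frac{35054}{39577} = \frac{25 \sqrt{\frac{-20 - 5 \cdot 5 \cdot 10 + 2 \cdot 11}{4 + 5 \cdot 10}}}{34 \cdot 7 \cdot 35} - \frac{35054}{39577} = \frac{25 \sqrt{\frac{-20 - 250 + 22}{4 + 50}}}{238 \cdot 35} - \frac{35054}{39577} = \frac{25 \sqrt{\frac{-20 - 250 + 22}{54}}}{8330} - \frac{35054}{39577} = 25 \sqrt{\frac{1}{54} \left(-248\right)} \frac{1}{8330} - \frac{35054}{39577} = 25 \sqrt{- \frac{124}{27}} \cdot \frac{1}{8330} - \frac{35054}{39577} = 25 \frac{2 i \sqrt{93}}{9} \cdot \frac{1}{8330} - \frac{35054}{39577} = \frac{50 i \sqrt{93}}{9} \cdot \frac{1}{8330} - \frac{35054}{39577} = \frac{5 i \sqrt{93}}{7497} - \frac{35054}{39577} = - \frac{35054}{39577} + \frac{5 i \sqrt{93}}{7497}$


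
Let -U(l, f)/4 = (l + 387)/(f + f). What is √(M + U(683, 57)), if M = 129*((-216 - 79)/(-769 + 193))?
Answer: √659015/152 ≈ 5.3408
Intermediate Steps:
U(l, f) = -2*(387 + l)/f (U(l, f) = -4*(l + 387)/(f + f) = -4*(387 + l)/(2*f) = -4*(387 + l)*1/(2*f) = -2*(387 + l)/f)
M = 12685/192 (M = 129*(-295/(-576)) = 129*(-295*(-1/576)) = 129*(295/576) = 12685/192 ≈ 66.068)
√(M + U(683, 57)) = √(12685/192 + 2*(-387 - 1*683)/57) = √(12685/192 + 2*(1/57)*(-387 - 683)) = √(12685/192 + 2*(1/57)*(-1070)) = √(12685/192 - 2140/57) = √(34685/1216) = √659015/152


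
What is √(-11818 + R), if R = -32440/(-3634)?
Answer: 109*I*√3281502/1817 ≈ 108.67*I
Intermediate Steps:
R = 16220/1817 (R = -32440*(-1/3634) = 16220/1817 ≈ 8.9268)
√(-11818 + R) = √(-11818 + 16220/1817) = √(-21457086/1817) = 109*I*√3281502/1817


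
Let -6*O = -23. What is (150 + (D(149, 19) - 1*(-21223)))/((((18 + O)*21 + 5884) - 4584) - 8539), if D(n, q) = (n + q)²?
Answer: -99194/13561 ≈ -7.3147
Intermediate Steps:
O = 23/6 (O = -⅙*(-23) = 23/6 ≈ 3.8333)
(150 + (D(149, 19) - 1*(-21223)))/((((18 + O)*21 + 5884) - 4584) - 8539) = (150 + ((149 + 19)² - 1*(-21223)))/((((18 + 23/6)*21 + 5884) - 4584) - 8539) = (150 + (168² + 21223))/((((131/6)*21 + 5884) - 4584) - 8539) = (150 + (28224 + 21223))/(((917/2 + 5884) - 4584) - 8539) = (150 + 49447)/((12685/2 - 4584) - 8539) = 49597/(3517/2 - 8539) = 49597/(-13561/2) = 49597*(-2/13561) = -99194/13561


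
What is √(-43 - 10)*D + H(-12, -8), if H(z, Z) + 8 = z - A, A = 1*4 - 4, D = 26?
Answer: -20 + 26*I*√53 ≈ -20.0 + 189.28*I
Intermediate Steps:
A = 0 (A = 4 - 4 = 0)
H(z, Z) = -8 + z (H(z, Z) = -8 + (z - 1*0) = -8 + (z + 0) = -8 + z)
√(-43 - 10)*D + H(-12, -8) = √(-43 - 10)*26 + (-8 - 12) = √(-53)*26 - 20 = (I*√53)*26 - 20 = 26*I*√53 - 20 = -20 + 26*I*√53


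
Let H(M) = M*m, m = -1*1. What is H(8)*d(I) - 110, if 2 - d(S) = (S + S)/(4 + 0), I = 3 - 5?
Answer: -134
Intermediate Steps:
m = -1
I = -2
d(S) = 2 - S/2 (d(S) = 2 - (S + S)/(4 + 0) = 2 - 2*S/4 = 2 - S/2)
H(M) = -M (H(M) = M*(-1) = -M)
H(8)*d(I) - 110 = (-1*8)*(2 - ½*(-2)) - 110 = -8*(2 + 1) - 110 = -8*3 - 110 = -24 - 110 = -134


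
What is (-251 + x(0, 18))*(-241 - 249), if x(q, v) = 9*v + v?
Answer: 34790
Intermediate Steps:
x(q, v) = 10*v
(-251 + x(0, 18))*(-241 - 249) = (-251 + 10*18)*(-241 - 249) = (-251 + 180)*(-490) = -71*(-490) = 34790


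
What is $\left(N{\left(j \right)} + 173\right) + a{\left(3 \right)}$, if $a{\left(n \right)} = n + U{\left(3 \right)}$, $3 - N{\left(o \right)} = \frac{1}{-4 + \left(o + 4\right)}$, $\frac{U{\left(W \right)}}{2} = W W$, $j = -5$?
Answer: $\frac{986}{5} \approx 197.2$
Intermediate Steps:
$U{\left(W \right)} = 2 W^{2}$ ($U{\left(W \right)} = 2 W W = 2 W^{2}$)
$N{\left(o \right)} = 3 - \frac{1}{o}$ ($N{\left(o \right)} = 3 - \frac{1}{-4 + \left(o + 4\right)} = 3 - \frac{1}{-4 + \left(4 + o\right)} = 3 - \frac{1}{o}$)
$a{\left(n \right)} = 18 + n$ ($a{\left(n \right)} = n + 2 \cdot 3^{2} = n + 2 \cdot 9 = n + 18 = 18 + n$)
$\left(N{\left(j \right)} + 173\right) + a{\left(3 \right)} = \left(\left(3 - \frac{1}{-5}\right) + 173\right) + \left(18 + 3\right) = \left(\left(3 - - \frac{1}{5}\right) + 173\right) + 21 = \left(\left(3 + \frac{1}{5}\right) + 173\right) + 21 = \left(\frac{16}{5} + 173\right) + 21 = \frac{881}{5} + 21 = \frac{986}{5}$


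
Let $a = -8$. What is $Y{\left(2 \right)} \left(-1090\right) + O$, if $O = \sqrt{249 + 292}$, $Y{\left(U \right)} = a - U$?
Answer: $10900 + \sqrt{541} \approx 10923.0$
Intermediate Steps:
$Y{\left(U \right)} = -8 - U$
$O = \sqrt{541} \approx 23.259$
$Y{\left(2 \right)} \left(-1090\right) + O = \left(-8 - 2\right) \left(-1090\right) + \sqrt{541} = \left(-10\right) \left(-1090\right) + \sqrt{541} = 10900 + \sqrt{541}$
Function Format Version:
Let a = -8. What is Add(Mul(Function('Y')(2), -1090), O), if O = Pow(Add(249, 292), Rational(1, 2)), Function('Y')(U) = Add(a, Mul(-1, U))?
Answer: Add(10900, Pow(541, Rational(1, 2))) ≈ 10923.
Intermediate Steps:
Function('Y')(U) = Add(-8, Mul(-1, U))
O = Pow(541, Rational(1, 2)) ≈ 23.259
Add(Mul(Function('Y')(2), -1090), O) = Add(Mul(Add(-8, Mul(-1, 2)), -1090), Pow(541, Rational(1, 2))) = Add(Mul(Add(-8, -2), -1090), Pow(541, Rational(1, 2))) = Add(Mul(-10, -1090), Pow(541, Rational(1, 2))) = Add(10900, Pow(541, Rational(1, 2)))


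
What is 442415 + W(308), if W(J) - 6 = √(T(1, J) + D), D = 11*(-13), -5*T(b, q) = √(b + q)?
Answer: 442421 + √(-3575 - 5*√309)/5 ≈ 4.4242e+5 + 12.104*I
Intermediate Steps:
T(b, q) = -√(b + q)/5
D = -143
W(J) = 6 + √(-143 - √(1 + J)/5) (W(J) = 6 + √(-√(1 + J)/5 - 143) = 6 + √(-143 - √(1 + J)/5))
442415 + W(308) = 442415 + (6 + √(-3575 - 5*√(1 + 308))/5) = 442415 + (6 + √(-3575 - 5*√309)/5) = 442421 + √(-3575 - 5*√309)/5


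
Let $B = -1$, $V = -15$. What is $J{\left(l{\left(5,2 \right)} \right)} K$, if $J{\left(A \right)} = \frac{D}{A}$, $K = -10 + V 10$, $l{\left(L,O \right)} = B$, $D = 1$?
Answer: $160$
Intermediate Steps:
$l{\left(L,O \right)} = -1$
$K = -160$ ($K = -10 - 150 = -160$)
$J{\left(A \right)} = \frac{1}{A}$ ($J{\left(A \right)} = 1 \frac{1}{A} = \frac{1}{A}$)
$J{\left(l{\left(5,2 \right)} \right)} K = \frac{1}{-1} \left(-160\right) = \left(-1\right) \left(-160\right) = 160$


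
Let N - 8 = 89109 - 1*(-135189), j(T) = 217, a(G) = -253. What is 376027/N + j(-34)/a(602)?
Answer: 46460429/56749418 ≈ 0.81869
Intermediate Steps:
N = 224306 (N = 8 + (89109 - 1*(-135189)) = 8 + (89109 + 135189) = 8 + 224298 = 224306)
376027/N + j(-34)/a(602) = 376027/224306 + 217/(-253) = 376027*(1/224306) + 217*(-1/253) = 376027/224306 - 217/253 = 46460429/56749418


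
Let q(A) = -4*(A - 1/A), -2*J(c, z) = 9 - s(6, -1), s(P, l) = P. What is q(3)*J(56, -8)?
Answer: 16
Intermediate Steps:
J(c, z) = -3/2 (J(c, z) = -(9 - 1*6)/2 = -(9 - 6)/2 = -1/2*3 = -3/2)
q(A) = -4*A + 4/A
q(3)*J(56, -8) = (-4*3 + 4/3)*(-3/2) = (-12 + 4*(1/3))*(-3/2) = (-12 + 4/3)*(-3/2) = -32/3*(-3/2) = 16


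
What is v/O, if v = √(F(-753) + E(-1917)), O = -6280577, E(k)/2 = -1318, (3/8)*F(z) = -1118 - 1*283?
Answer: -6*I*√177/6280577 ≈ -1.271e-5*I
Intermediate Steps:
F(z) = -3736 (F(z) = 8*(-1118 - 1*283)/3 = 8*(-1118 - 283)/3 = (8/3)*(-1401) = -3736)
E(k) = -2636 (E(k) = 2*(-1318) = -2636)
v = 6*I*√177 (v = √(-3736 - 2636) = √(-6372) = 6*I*√177 ≈ 79.825*I)
v/O = (6*I*√177)/(-6280577) = (6*I*√177)*(-1/6280577) = -6*I*√177/6280577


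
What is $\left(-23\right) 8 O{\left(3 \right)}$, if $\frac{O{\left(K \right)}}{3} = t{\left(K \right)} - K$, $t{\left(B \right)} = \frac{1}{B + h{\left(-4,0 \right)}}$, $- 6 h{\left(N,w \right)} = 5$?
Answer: $\frac{18216}{13} \approx 1401.2$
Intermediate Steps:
$h{\left(N,w \right)} = - \frac{5}{6}$ ($h{\left(N,w \right)} = \left(- \frac{1}{6}\right) 5 = - \frac{5}{6}$)
$t{\left(B \right)} = \frac{1}{- \frac{5}{6} + B}$ ($t{\left(B \right)} = \frac{1}{B - \frac{5}{6}} = \frac{1}{- \frac{5}{6} + B}$)
$O{\left(K \right)} = - 3 K + \frac{18}{-5 + 6 K}$ ($O{\left(K \right)} = 3 \left(\frac{6}{-5 + 6 K} - K\right) = 3 \left(- K + \frac{6}{-5 + 6 K}\right) = - 3 K + \frac{18}{-5 + 6 K}$)
$\left(-23\right) 8 O{\left(3 \right)} = \left(-23\right) 8 \frac{3 \left(6 - 3 \left(-5 + 6 \cdot 3\right)\right)}{-5 + 6 \cdot 3} = - 184 \frac{3 \left(6 - 3 \left(-5 + 18\right)\right)}{-5 + 18} = - 184 \frac{3 \left(6 - 3 \cdot 13\right)}{13} = - 184 \cdot 3 \cdot \frac{1}{13} \left(6 - 39\right) = - 184 \cdot 3 \cdot \frac{1}{13} \left(-33\right) = \left(-184\right) \left(- \frac{99}{13}\right) = \frac{18216}{13}$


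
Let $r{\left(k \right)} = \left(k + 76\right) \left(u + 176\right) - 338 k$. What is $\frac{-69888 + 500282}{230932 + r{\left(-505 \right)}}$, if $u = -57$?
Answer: $\frac{430394}{350571} \approx 1.2277$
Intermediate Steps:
$r{\left(k \right)} = 9044 - 219 k$ ($r{\left(k \right)} = \left(k + 76\right) \left(-57 + 176\right) - 338 k = \left(76 + k\right) 119 - 338 k = \left(9044 + 119 k\right) - 338 k = 9044 - 219 k$)
$\frac{-69888 + 500282}{230932 + r{\left(-505 \right)}} = \frac{-69888 + 500282}{230932 + \left(9044 - -110595\right)} = \frac{430394}{230932 + \left(9044 + 110595\right)} = \frac{430394}{230932 + 119639} = \frac{430394}{350571}$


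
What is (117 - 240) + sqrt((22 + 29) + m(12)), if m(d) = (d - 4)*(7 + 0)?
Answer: -123 + sqrt(107) ≈ -112.66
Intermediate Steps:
m(d) = -28 + 7*d (m(d) = (-4 + d)*7 = -28 + 7*d)
(117 - 240) + sqrt((22 + 29) + m(12)) = (117 - 240) + sqrt((22 + 29) + (-28 + 7*12)) = -123 + sqrt(51 + (-28 + 84)) = -123 + sqrt(51 + 56) = -123 + sqrt(107)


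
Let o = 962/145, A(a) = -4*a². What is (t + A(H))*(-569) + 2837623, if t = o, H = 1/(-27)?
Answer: 299552230673/105705 ≈ 2.8339e+6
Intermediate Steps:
H = -1/27 ≈ -0.037037
o = 962/145 (o = 962*(1/145) = 962/145 ≈ 6.6345)
t = 962/145 ≈ 6.6345
(t + A(H))*(-569) + 2837623 = (962/145 - 4*(-1/27)²)*(-569) + 2837623 = (962/145 - 4*1/729)*(-569) + 2837623 = (962/145 - 4/729)*(-569) + 2837623 = (700718/105705)*(-569) + 2837623 = -398708542/105705 + 2837623 = 299552230673/105705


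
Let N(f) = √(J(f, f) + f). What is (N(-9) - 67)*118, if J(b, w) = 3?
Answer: -7906 + 118*I*√6 ≈ -7906.0 + 289.04*I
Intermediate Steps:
N(f) = √(3 + f)
(N(-9) - 67)*118 = (√(3 - 9) - 67)*118 = (√(-6) - 67)*118 = (I*√6 - 67)*118 = (-67 + I*√6)*118 = -7906 + 118*I*√6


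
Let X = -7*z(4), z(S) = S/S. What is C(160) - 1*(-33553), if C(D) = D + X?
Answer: 33706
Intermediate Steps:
z(S) = 1
X = -7 (X = -7*1 = -7)
C(D) = -7 + D (C(D) = D - 7 = -7 + D)
C(160) - 1*(-33553) = (-7 + 160) - 1*(-33553) = 153 + 33553 = 33706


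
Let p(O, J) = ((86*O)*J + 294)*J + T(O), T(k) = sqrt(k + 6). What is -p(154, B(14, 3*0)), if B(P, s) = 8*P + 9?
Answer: -193940978 - 4*sqrt(10) ≈ -1.9394e+8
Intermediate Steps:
T(k) = sqrt(6 + k)
B(P, s) = 9 + 8*P
p(O, J) = sqrt(6 + O) + J*(294 + 86*J*O) (p(O, J) = ((86*O)*J + 294)*J + sqrt(6 + O) = (86*J*O + 294)*J + sqrt(6 + O) = (294 + 86*J*O)*J + sqrt(6 + O) = J*(294 + 86*J*O) + sqrt(6 + O) = sqrt(6 + O) + J*(294 + 86*J*O))
-p(154, B(14, 3*0)) = -(sqrt(6 + 154) + 294*(9 + 8*14) + 86*154*(9 + 8*14)**2) = -(sqrt(160) + 294*(9 + 112) + 86*154*(9 + 112)**2) = -(4*sqrt(10) + 294*121 + 86*154*121**2) = -(4*sqrt(10) + 35574 + 86*154*14641) = -(4*sqrt(10) + 35574 + 193905404) = -(193940978 + 4*sqrt(10)) = -193940978 - 4*sqrt(10)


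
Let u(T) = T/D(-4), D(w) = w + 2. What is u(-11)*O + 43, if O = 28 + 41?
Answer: 845/2 ≈ 422.50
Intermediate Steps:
D(w) = 2 + w
u(T) = -T/2 (u(T) = T/(2 - 4) = T/(-2) = T*(-1/2) = -T/2)
O = 69
u(-11)*O + 43 = -1/2*(-11)*69 + 43 = (11/2)*69 + 43 = 759/2 + 43 = 845/2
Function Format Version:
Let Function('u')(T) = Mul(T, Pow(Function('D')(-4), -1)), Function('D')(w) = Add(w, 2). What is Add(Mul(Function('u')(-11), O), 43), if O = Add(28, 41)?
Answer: Rational(845, 2) ≈ 422.50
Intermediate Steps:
Function('D')(w) = Add(2, w)
Function('u')(T) = Mul(Rational(-1, 2), T) (Function('u')(T) = Mul(T, Pow(Add(2, -4), -1)) = Mul(T, Pow(-2, -1)) = Mul(T, Rational(-1, 2)) = Mul(Rational(-1, 2), T))
O = 69
Add(Mul(Function('u')(-11), O), 43) = Add(Mul(Mul(Rational(-1, 2), -11), 69), 43) = Add(Mul(Rational(11, 2), 69), 43) = Add(Rational(759, 2), 43) = Rational(845, 2)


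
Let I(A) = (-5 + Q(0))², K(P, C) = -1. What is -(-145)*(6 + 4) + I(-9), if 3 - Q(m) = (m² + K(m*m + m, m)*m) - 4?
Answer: 1454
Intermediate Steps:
Q(m) = 7 + m - m² (Q(m) = 3 - ((m² - m) - 4) = 3 - (-4 + m² - m) = 3 + (4 + m - m²) = 7 + m - m²)
I(A) = 4 (I(A) = (-5 + (7 + 0 - 1*0²))² = (-5 + (7 + 0 - 1*0))² = (-5 + (7 + 0 + 0))² = (-5 + 7)² = 2² = 4)
-(-145)*(6 + 4) + I(-9) = -(-145)*(6 + 4) + 4 = -(-145)*10 + 4 = -145*(-10) + 4 = 1450 + 4 = 1454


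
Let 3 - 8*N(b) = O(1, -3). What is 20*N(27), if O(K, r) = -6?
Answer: 45/2 ≈ 22.500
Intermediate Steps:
N(b) = 9/8 (N(b) = 3/8 - ⅛*(-6) = 3/8 + ¾ = 9/8)
20*N(27) = 20*(9/8) = 45/2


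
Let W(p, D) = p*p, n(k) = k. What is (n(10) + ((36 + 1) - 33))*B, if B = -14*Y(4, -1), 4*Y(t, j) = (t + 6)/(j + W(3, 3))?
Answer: -245/4 ≈ -61.250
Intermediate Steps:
W(p, D) = p²
Y(t, j) = (6 + t)/(4*(9 + j)) (Y(t, j) = ((t + 6)/(j + 3²))/4 = ((6 + t)/(j + 9))/4 = ((6 + t)/(9 + j))/4 = (6 + t)/(4*(9 + j)))
B = -35/8 (B = -7*(6 + 4)/(2*(9 - 1)) = -7*10/(2*8) = -14*5/16 = -35/8 ≈ -4.3750)
(n(10) + ((36 + 1) - 33))*B = (10 + ((36 + 1) - 33))*(-35/8) = (10 + (37 - 33))*(-35/8) = (10 + 4)*(-35/8) = 14*(-35/8) = -245/4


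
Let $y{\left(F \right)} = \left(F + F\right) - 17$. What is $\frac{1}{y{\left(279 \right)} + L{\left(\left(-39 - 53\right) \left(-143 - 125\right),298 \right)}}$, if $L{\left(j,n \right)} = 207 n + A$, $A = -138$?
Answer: $\frac{1}{62089} \approx 1.6106 \cdot 10^{-5}$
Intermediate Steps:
$L{\left(j,n \right)} = -138 + 207 n$ ($L{\left(j,n \right)} = 207 n - 138 = -138 + 207 n$)
$y{\left(F \right)} = -17 + 2 F$ ($y{\left(F \right)} = 2 F - 17 = -17 + 2 F$)
$\frac{1}{y{\left(279 \right)} + L{\left(\left(-39 - 53\right) \left(-143 - 125\right),298 \right)}} = \frac{1}{\left(-17 + 2 \cdot 279\right) + \left(-138 + 207 \cdot 298\right)} = \frac{1}{\left(-17 + 558\right) + \left(-138 + 61686\right)} = \frac{1}{541 + 61548} = \frac{1}{62089}$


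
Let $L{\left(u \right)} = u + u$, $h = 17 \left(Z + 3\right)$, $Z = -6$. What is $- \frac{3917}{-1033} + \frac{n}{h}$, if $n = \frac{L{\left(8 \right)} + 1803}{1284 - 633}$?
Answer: $\frac{7539370}{2017449} \approx 3.7371$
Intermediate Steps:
$h = -51$ ($h = 17 \left(-6 + 3\right) = 17 \left(-3\right) = -51$)
$L{\left(u \right)} = 2 u$
$n = \frac{1819}{651}$ ($n = \frac{2 \cdot 8 + 1803}{1284 - 633} = \frac{16 + 1803}{651} = 1819 \cdot \frac{1}{651} = \frac{1819}{651} \approx 2.7942$)
$- \frac{3917}{-1033} + \frac{n}{h} = - \frac{3917}{-1033} + \frac{1819}{651 \left(-51\right)} = \left(-3917\right) \left(- \frac{1}{1033}\right) + \frac{1819}{651} \left(- \frac{1}{51}\right) = \frac{3917}{1033} - \frac{107}{1953} = \frac{7539370}{2017449}$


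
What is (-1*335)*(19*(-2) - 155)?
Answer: 64655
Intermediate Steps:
(-1*335)*(19*(-2) - 155) = -335*(-38 - 155) = -335*(-193) = 64655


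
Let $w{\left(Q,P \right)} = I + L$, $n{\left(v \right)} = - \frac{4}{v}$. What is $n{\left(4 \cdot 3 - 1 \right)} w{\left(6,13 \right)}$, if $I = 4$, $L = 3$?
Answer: $- \frac{28}{11} \approx -2.5455$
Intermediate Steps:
$w{\left(Q,P \right)} = 7$ ($w{\left(Q,P \right)} = 4 + 3 = 7$)
$n{\left(4 \cdot 3 - 1 \right)} w{\left(6,13 \right)} = - \frac{4}{4 \cdot 3 - 1} \cdot 7 = - \frac{4}{12 - 1} \cdot 7 = - \frac{4}{11} \cdot 7 = \left(-4\right) \frac{1}{11} \cdot 7 = \left(- \frac{4}{11}\right) 7 = - \frac{28}{11}$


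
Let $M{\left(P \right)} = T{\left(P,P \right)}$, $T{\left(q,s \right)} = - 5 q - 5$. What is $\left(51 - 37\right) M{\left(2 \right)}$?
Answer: $-210$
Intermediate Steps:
$T{\left(q,s \right)} = -5 - 5 q$
$M{\left(P \right)} = -5 - 5 P$
$\left(51 - 37\right) M{\left(2 \right)} = \left(51 - 37\right) \left(-5 - 10\right) = 14 \left(-5 - 10\right) = 14 \left(-15\right) = -210$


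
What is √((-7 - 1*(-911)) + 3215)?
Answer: √4119 ≈ 64.179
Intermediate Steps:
√((-7 - 1*(-911)) + 3215) = √((-7 + 911) + 3215) = √(904 + 3215) = √4119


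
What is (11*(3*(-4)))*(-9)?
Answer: 1188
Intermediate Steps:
(11*(3*(-4)))*(-9) = (11*(-12))*(-9) = -132*(-9) = 1188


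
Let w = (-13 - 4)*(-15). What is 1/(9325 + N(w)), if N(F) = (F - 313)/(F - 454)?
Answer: 199/1855733 ≈ 0.00010724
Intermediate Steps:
w = 255 (w = -17*(-15) = 255)
N(F) = (-313 + F)/(-454 + F)
1/(9325 + N(w)) = 1/(9325 + (-313 + 255)/(-454 + 255)) = 1/(9325 - 58/(-199)) = 1/(9325 - 1/199*(-58)) = 1/(9325 + 58/199) = 1/(1855733/199) = 199/1855733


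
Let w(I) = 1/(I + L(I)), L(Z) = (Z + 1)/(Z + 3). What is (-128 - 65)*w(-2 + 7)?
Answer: -772/23 ≈ -33.565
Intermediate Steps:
L(Z) = (1 + Z)/(3 + Z)
w(I) = 1/(I + (1 + I)/(3 + I))
(-128 - 65)*w(-2 + 7) = (-128 - 65)*((3 + (-2 + 7))/(1 + (-2 + 7) + (-2 + 7)*(3 + (-2 + 7)))) = -193*(3 + 5)/(1 + 5 + 5*(3 + 5)) = -193*8/(1 + 5 + 5*8) = -193*8/(1 + 5 + 40) = -193*8/46 = -193*4/23 = -772/23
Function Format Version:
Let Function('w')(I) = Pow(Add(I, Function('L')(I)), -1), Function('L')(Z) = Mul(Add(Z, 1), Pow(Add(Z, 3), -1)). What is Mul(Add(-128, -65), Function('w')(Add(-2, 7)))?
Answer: Rational(-772, 23) ≈ -33.565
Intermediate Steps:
Function('L')(Z) = Mul(Pow(Add(3, Z), -1), Add(1, Z)) (Function('L')(Z) = Mul(Add(1, Z), Pow(Add(3, Z), -1)) = Mul(Pow(Add(3, Z), -1), Add(1, Z)))
Function('w')(I) = Pow(Add(I, Mul(Pow(Add(3, I), -1), Add(1, I))), -1)
Mul(Add(-128, -65), Function('w')(Add(-2, 7))) = Mul(Add(-128, -65), Mul(Pow(Add(1, Add(-2, 7), Mul(Add(-2, 7), Add(3, Add(-2, 7)))), -1), Add(3, Add(-2, 7)))) = Mul(-193, Mul(Pow(Add(1, 5, Mul(5, Add(3, 5))), -1), Add(3, 5))) = Mul(-193, Mul(Pow(Add(1, 5, Mul(5, 8)), -1), 8)) = Mul(-193, Mul(Pow(Add(1, 5, 40), -1), 8)) = Mul(-193, Mul(Pow(46, -1), 8)) = Mul(-193, Mul(Rational(1, 46), 8)) = Mul(-193, Rational(4, 23)) = Rational(-772, 23)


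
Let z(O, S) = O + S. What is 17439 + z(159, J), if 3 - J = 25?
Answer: 17576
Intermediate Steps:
J = -22 (J = 3 - 1*25 = 3 - 25 = -22)
17439 + z(159, J) = 17439 + (159 - 22) = 17439 + 137 = 17576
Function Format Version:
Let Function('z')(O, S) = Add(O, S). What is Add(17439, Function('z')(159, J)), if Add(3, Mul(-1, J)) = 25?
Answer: 17576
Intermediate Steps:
J = -22 (J = Add(3, Mul(-1, 25)) = Add(3, -25) = -22)
Add(17439, Function('z')(159, J)) = Add(17439, Add(159, -22)) = Add(17439, 137) = 17576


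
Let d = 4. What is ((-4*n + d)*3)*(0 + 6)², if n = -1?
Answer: 864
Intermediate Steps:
((-4*n + d)*3)*(0 + 6)² = ((-4*(-1) + 4)*3)*(0 + 6)² = ((4 + 4)*3)*6² = (8*3)*36 = 24*36 = 864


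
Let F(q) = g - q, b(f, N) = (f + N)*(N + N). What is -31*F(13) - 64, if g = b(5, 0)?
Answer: 339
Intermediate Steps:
b(f, N) = 2*N*(N + f) (b(f, N) = (N + f)*(2*N) = 2*N*(N + f))
g = 0 (g = 2*0*(0 + 5) = 2*0*5 = 0)
F(q) = -q (F(q) = 0 - q = -q)
-31*F(13) - 64 = -(-31)*13 - 64 = -31*(-13) - 64 = 403 - 64 = 339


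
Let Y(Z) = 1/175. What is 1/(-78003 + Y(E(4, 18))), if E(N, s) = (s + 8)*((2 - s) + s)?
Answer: -175/13650524 ≈ -1.2820e-5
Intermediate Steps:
E(N, s) = 16 + 2*s (E(N, s) = (8 + s)*2 = 16 + 2*s)
Y(Z) = 1/175
1/(-78003 + Y(E(4, 18))) = 1/(-78003 + 1/175) = 1/(-13650524/175) = -175/13650524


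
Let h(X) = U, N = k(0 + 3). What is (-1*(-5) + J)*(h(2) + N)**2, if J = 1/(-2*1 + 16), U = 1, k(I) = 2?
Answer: 639/14 ≈ 45.643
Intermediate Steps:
N = 2
h(X) = 1
J = 1/14 (J = 1/(-2 + 16) = 1/14 ≈ 0.071429)
(-1*(-5) + J)*(h(2) + N)**2 = (-1*(-5) + 1/14)*(1 + 2)**2 = (5 + 1/14)*3**2 = (71/14)*9 = 639/14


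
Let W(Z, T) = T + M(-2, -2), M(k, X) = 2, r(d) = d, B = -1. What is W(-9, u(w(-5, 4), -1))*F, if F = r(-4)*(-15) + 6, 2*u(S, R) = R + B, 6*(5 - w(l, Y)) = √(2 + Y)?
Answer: 66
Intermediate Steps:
w(l, Y) = 5 - √(2 + Y)/6
u(S, R) = -½ + R/2 (u(S, R) = (R - 1)/2 = (-1 + R)/2 = -½ + R/2)
W(Z, T) = 2 + T (W(Z, T) = T + 2 = 2 + T)
F = 66 (F = -4*(-15) + 6 = 60 + 6 = 66)
W(-9, u(w(-5, 4), -1))*F = (2 + (-½ + (½)*(-1)))*66 = (2 + (-½ - ½))*66 = (2 - 1)*66 = 1*66 = 66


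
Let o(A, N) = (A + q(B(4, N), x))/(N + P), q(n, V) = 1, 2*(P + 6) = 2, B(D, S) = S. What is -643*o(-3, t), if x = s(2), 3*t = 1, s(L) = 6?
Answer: -1929/7 ≈ -275.57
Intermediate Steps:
t = ⅓ (t = (⅓)*1 = ⅓ ≈ 0.33333)
P = -5 (P = -6 + (½)*2 = -6 + 1 = -5)
x = 6
o(A, N) = (1 + A)/(-5 + N) (o(A, N) = (A + 1)/(N - 5) = (1 + A)/(-5 + N))
-643*o(-3, t) = -643*(1 - 3)/(-5 + ⅓) = -643*(-2)/(-14/3) = -(-1929)*(-2)/14 = -643*3/7 = -1929/7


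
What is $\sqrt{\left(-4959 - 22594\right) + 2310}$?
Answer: $i \sqrt{25243} \approx 158.88 i$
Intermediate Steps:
$\sqrt{\left(-4959 - 22594\right) + 2310} = \sqrt{-27553 + 2310} = \sqrt{-25243} = i \sqrt{25243}$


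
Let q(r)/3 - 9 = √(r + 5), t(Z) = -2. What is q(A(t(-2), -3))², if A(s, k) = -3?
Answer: 747 + 162*√2 ≈ 976.10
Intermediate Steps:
q(r) = 27 + 3*√(5 + r) (q(r) = 27 + 3*√(r + 5) = 27 + 3*√(5 + r))
q(A(t(-2), -3))² = (27 + 3*√(5 - 3))² = (27 + 3*√2)²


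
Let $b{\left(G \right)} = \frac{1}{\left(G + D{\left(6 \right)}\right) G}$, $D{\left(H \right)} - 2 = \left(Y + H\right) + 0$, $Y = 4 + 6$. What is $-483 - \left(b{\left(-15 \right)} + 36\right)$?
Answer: $- \frac{23354}{45} \approx -518.98$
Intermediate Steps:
$Y = 10$
$D{\left(H \right)} = 12 + H$ ($D{\left(H \right)} = 2 + \left(\left(10 + H\right) + 0\right) = 2 + \left(10 + H\right) = 12 + H$)
$b{\left(G \right)} = \frac{1}{G \left(18 + G\right)}$ ($b{\left(G \right)} = \frac{1}{\left(G + \left(12 + 6\right)\right) G} = \frac{1}{\left(G + 18\right) G} = \frac{1}{\left(18 + G\right) G} = \frac{1}{G \left(18 + G\right)}$)
$-483 - \left(b{\left(-15 \right)} + 36\right) = -483 - \left(\frac{1}{\left(-15\right) \left(18 - 15\right)} + 36\right) = -483 - \left(- \frac{1}{15 \cdot 3} + 36\right) = -483 - \left(\left(- \frac{1}{15}\right) \frac{1}{3} + 36\right) = -483 - \left(- \frac{1}{45} + 36\right) = -483 - \frac{1619}{45} = - \frac{23354}{45}$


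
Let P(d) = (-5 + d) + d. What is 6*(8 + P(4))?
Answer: 66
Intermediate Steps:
P(d) = -5 + 2*d
6*(8 + P(4)) = 6*(8 + (-5 + 2*4)) = 6*(8 + (-5 + 8)) = 6*(8 + 3) = 6*11 = 66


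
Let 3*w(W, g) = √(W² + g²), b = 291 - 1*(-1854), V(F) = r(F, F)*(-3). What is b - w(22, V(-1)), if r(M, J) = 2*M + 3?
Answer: 2145 - √493/3 ≈ 2137.6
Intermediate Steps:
r(M, J) = 3 + 2*M
V(F) = -9 - 6*F (V(F) = (3 + 2*F)*(-3) = -9 - 6*F)
b = 2145 (b = 291 + 1854 = 2145)
w(W, g) = √(W² + g²)/3
b - w(22, V(-1)) = 2145 - √(22² + (-9 - 6*(-1))²)/3 = 2145 - √(484 + (-9 + 6)²)/3 = 2145 - √(484 + (-3)²)/3 = 2145 - √(484 + 9)/3 = 2145 - √493/3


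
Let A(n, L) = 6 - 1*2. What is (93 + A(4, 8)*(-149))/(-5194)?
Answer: 503/5194 ≈ 0.096843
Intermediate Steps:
A(n, L) = 4 (A(n, L) = 6 - 2 = 4)
(93 + A(4, 8)*(-149))/(-5194) = (93 + 4*(-149))/(-5194) = (93 - 596)*(-1/5194) = -503*(-1/5194) = 503/5194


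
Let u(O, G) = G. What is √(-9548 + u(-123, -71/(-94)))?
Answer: I*√84359454/94 ≈ 97.71*I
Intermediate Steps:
√(-9548 + u(-123, -71/(-94))) = √(-9548 - 71/(-94)) = √(-9548 - 71*(-1/94)) = √(-9548 + 71/94) = √(-897441/94) = I*√84359454/94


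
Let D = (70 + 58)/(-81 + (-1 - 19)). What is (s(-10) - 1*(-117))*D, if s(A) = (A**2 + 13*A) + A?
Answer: -9856/101 ≈ -97.584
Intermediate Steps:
s(A) = A**2 + 14*A
D = -128/101 (D = 128/(-81 - 20) = 128/(-101) = 128*(-1/101) = -128/101 ≈ -1.2673)
(s(-10) - 1*(-117))*D = (-10*(14 - 10) - 1*(-117))*(-128/101) = (-10*4 + 117)*(-128/101) = (-40 + 117)*(-128/101) = 77*(-128/101) = -9856/101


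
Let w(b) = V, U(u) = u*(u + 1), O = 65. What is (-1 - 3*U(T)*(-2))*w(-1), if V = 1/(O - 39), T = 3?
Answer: 71/26 ≈ 2.7308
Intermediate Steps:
U(u) = u*(1 + u)
V = 1/26 (V = 1/(65 - 39) = 1/26 ≈ 0.038462)
w(b) = 1/26
(-1 - 3*U(T)*(-2))*w(-1) = (-1 - 9*(1 + 3)*(-2))*(1/26) = (-1 - 9*4*(-2))*(1/26) = (-1 - 3*12*(-2))*(1/26) = (-1 - 36*(-2))*(1/26) = (-1 + 72)*(1/26) = 71*(1/26) = 71/26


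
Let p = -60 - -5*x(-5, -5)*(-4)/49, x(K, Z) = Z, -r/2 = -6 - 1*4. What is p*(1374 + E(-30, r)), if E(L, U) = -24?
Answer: -3834000/49 ≈ -78245.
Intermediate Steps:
r = 20 (r = -2*(-6 - 1*4) = -2*(-6 - 4) = -2*(-10) = 20)
p = -2840/49 (p = -60 - -5*(-5)*(-4)/49 = -60 - 25*(-4)/49 = -60 - (-100)/49 = -60 - 1*(-100/49) = -60 + 100/49 = -2840/49 ≈ -57.959)
p*(1374 + E(-30, r)) = -2840*(1374 - 24)/49 = -2840/49*1350 = -3834000/49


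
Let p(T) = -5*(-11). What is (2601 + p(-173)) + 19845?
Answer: 22501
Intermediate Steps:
p(T) = 55
(2601 + p(-173)) + 19845 = (2601 + 55) + 19845 = 2656 + 19845 = 22501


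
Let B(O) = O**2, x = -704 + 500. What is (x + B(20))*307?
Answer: 60172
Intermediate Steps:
x = -204
(x + B(20))*307 = (-204 + 20**2)*307 = (-204 + 400)*307 = 196*307 = 60172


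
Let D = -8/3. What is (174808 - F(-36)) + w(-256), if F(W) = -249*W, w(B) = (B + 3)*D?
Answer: 499556/3 ≈ 1.6652e+5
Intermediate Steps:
D = -8/3 (D = -8*1/3 = -8/3 ≈ -2.6667)
w(B) = -8 - 8*B/3 (w(B) = (B + 3)*(-8/3) = (3 + B)*(-8/3) = -8 - 8*B/3)
(174808 - F(-36)) + w(-256) = (174808 - (-249)*(-36)) + (-8 - 8/3*(-256)) = (174808 - 1*8964) + (-8 + 2048/3) = (174808 - 8964) + 2024/3 = 165844 + 2024/3 = 499556/3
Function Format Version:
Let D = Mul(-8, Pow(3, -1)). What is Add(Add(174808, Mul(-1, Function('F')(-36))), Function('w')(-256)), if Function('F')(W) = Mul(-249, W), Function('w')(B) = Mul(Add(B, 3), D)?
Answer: Rational(499556, 3) ≈ 1.6652e+5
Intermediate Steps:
D = Rational(-8, 3) (D = Mul(-8, Rational(1, 3)) = Rational(-8, 3) ≈ -2.6667)
Function('w')(B) = Add(-8, Mul(Rational(-8, 3), B)) (Function('w')(B) = Mul(Add(B, 3), Rational(-8, 3)) = Mul(Add(3, B), Rational(-8, 3)) = Add(-8, Mul(Rational(-8, 3), B)))
Add(Add(174808, Mul(-1, Function('F')(-36))), Function('w')(-256)) = Add(Add(174808, Mul(-1, Mul(-249, -36))), Add(-8, Mul(Rational(-8, 3), -256))) = Add(Add(174808, Mul(-1, 8964)), Add(-8, Rational(2048, 3))) = Add(Add(174808, -8964), Rational(2024, 3)) = Add(165844, Rational(2024, 3)) = Rational(499556, 3)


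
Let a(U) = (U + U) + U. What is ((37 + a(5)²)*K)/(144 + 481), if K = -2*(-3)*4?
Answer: 6288/625 ≈ 10.061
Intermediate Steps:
a(U) = 3*U (a(U) = 2*U + U = 3*U)
K = 24 (K = 6*4 = 24)
((37 + a(5)²)*K)/(144 + 481) = ((37 + (3*5)²)*24)/(144 + 481) = ((37 + 15²)*24)/625 = ((37 + 225)*24)*(1/625) = (262*24)*(1/625) = 6288*(1/625) = 6288/625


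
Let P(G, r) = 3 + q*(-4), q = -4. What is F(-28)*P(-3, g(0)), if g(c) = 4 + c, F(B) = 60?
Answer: 1140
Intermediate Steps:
P(G, r) = 19 (P(G, r) = 3 - 4*(-4) = 3 + 16 = 19)
F(-28)*P(-3, g(0)) = 60*19 = 1140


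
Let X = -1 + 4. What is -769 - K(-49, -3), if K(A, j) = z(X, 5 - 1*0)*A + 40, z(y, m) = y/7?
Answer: -788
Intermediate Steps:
X = 3
z(y, m) = y/7 (z(y, m) = y*(⅐) = y/7)
K(A, j) = 40 + 3*A/7 (K(A, j) = ((⅐)*3)*A + 40 = 3*A/7 + 40 = 40 + 3*A/7)
-769 - K(-49, -3) = -769 - (40 + (3/7)*(-49)) = -769 - (40 - 21) = -769 - 1*19 = -769 - 19 = -788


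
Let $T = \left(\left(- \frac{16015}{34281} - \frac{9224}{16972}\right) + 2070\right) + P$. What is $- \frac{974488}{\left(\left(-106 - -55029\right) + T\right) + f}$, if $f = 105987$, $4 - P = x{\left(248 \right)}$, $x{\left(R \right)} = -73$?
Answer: $- \frac{35435863333026}{5929298004875} \approx -5.9764$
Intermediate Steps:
$P = 77$ ($P = 4 - -73 = 4 + 73 = 77$)
$T = \frac{312143341970}{145454283}$ ($T = \left(\left(- \frac{16015}{34281} - \frac{9224}{16972}\right) + 2070\right) + 77 = \left(\left(\left(-16015\right) \frac{1}{34281} - \frac{2306}{4243}\right) + 2070\right) + 77 = \left(\left(- \frac{16015}{34281} - \frac{2306}{4243}\right) + 2070\right) + 77 = \left(- \frac{147003631}{145454283} + 2070\right) + 77 = \frac{300943362179}{145454283} + 77 = \frac{312143341970}{145454283} \approx 2146.0$)
$- \frac{974488}{\left(\left(-106 - -55029\right) + T\right) + f} = - \frac{974488}{\left(\left(-106 - -55029\right) + \frac{312143341970}{145454283}\right) + 105987} = - \frac{974488}{\left(\left(-106 + 55029\right) + \frac{312143341970}{145454283}\right) + 105987} = - \frac{974488}{\left(54923 + \frac{312143341970}{145454283}\right) + 105987} = - \frac{974488}{\frac{8300928927179}{145454283} + 105987} = - \frac{974488}{\frac{23717192019500}{145454283}} = \left(-974488\right) \frac{145454283}{23717192019500} = - \frac{35435863333026}{5929298004875}$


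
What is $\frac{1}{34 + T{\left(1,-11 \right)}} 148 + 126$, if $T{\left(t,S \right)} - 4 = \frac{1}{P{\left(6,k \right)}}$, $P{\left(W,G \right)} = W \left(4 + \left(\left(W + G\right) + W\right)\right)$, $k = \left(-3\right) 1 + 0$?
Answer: $\frac{385134}{2965} \approx 129.89$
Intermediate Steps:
$k = -3$ ($k = -3 + 0 = -3$)
$P{\left(W,G \right)} = W \left(4 + G + 2 W\right)$ ($P{\left(W,G \right)} = W \left(4 + \left(\left(G + W\right) + W\right)\right) = W \left(4 + \left(G + 2 W\right)\right) = W \left(4 + G + 2 W\right)$)
$T{\left(t,S \right)} = \frac{313}{78}$ ($T{\left(t,S \right)} = 4 + \frac{1}{6 \left(4 - 3 + 2 \cdot 6\right)} = 4 + \frac{1}{6 \left(4 - 3 + 12\right)} = 4 + \frac{1}{6 \cdot 13} = 4 + \frac{1}{78} = \frac{313}{78}$)
$\frac{1}{34 + T{\left(1,-11 \right)}} 148 + 126 = \frac{1}{34 + \frac{313}{78}} \cdot 148 + 126 = \frac{1}{\frac{2965}{78}} \cdot 148 + 126 = \frac{78}{2965} \cdot 148 + 126 = \frac{11544}{2965} + 126 = \frac{385134}{2965}$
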